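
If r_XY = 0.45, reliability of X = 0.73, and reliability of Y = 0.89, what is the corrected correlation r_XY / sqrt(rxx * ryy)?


r_corrected = rxy / sqrt(rxx * ryy)
= 0.45 / sqrt(0.73 * 0.89)
= 0.45 / sqrt(0.6497)
= 0.45 / 0.80604
r_corrected = 0.5583

0.5583


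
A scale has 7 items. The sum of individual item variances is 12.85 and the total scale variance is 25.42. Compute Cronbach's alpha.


alpha = (k/(k-1)) * (1 - sum(si^2)/s_total^2)
= (7/6) * (1 - 12.85/25.42)
alpha = 0.5769

0.5769


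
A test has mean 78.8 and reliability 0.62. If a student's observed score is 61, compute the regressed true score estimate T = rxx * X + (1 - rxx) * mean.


T_est = rxx * X + (1 - rxx) * mean
T_est = 0.62 * 61 + 0.38 * 78.8
T_est = 37.82 + 29.944
T_est = 67.764

67.764


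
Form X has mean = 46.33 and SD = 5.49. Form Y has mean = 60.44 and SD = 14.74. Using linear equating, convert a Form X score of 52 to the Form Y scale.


slope = SD_Y / SD_X = 14.74 / 5.49 ~ 2.6849
intercept = mean_Y - slope * mean_X = 60.44 - (14.74 / 5.49) * 46.33 ~ -63.9506
Y = slope * X + intercept. To avoid rounding drift from the rounded slope/intercept, evaluate the equivalent form Y = mean_Y + SD_Y * (X - mean_X) / SD_X at full precision:
Y = 60.44 + 14.74 * (52 - 46.33) / 5.49
Y = 60.44 + 14.74 * 5.67 / 5.49
Y = 60.44 + 83.5758 / 5.49
Y = 60.44 + 15.2233
Y = 75.6633

75.6633


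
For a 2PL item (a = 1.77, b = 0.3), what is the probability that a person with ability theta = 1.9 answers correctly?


a*(theta - b) = 1.77 * (1.9 - 0.3) = 2.832
exp(-2.832) = 0.0589
P = 1 / (1 + 0.0589)
P = 0.9444

0.9444


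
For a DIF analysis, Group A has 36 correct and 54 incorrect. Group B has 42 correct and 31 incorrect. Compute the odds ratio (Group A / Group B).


Odds_A = 36/54 = 0.6667
Odds_B = 42/31 = 1.3548
OR = Odds_A / Odds_B = 0.6667 / 1.3548
Exactly, OR = (36 * 31) / (54 * 42) = 1116 / 2268
OR = 0.4921

0.4921


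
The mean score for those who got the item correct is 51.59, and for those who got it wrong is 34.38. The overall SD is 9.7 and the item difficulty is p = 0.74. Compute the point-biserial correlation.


q = 1 - p = 0.26
rpb = ((M1 - M0) / SD) * sqrt(p * q)
rpb = ((51.59 - 34.38) / 9.7) * sqrt(0.74 * 0.26)
rpb = 0.7782

0.7782


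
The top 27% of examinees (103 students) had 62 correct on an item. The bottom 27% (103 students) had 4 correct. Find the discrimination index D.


p_upper = 62/103 = 0.6019
p_lower = 4/103 = 0.0388
D = 0.6019 - 0.0388 = 0.5631

0.5631


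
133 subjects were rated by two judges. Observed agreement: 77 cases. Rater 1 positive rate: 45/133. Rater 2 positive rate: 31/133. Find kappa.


P_o = 77/133 = 0.578947
P_e = (45*31 + 88*102) / 17689 = 0.586297
kappa = (P_o - P_e) / (1 - P_e)
kappa = (0.578947 - 0.586297) / (1 - 0.586297)
kappa = -0.0178

-0.0178


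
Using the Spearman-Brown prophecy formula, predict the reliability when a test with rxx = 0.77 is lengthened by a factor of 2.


r_new = (n * rxx) / (1 + (n-1) * rxx)
r_new = (2 * 0.77) / (1 + 1 * 0.77)
r_new = 1.54 / 1.77
r_new = 0.8701

0.8701


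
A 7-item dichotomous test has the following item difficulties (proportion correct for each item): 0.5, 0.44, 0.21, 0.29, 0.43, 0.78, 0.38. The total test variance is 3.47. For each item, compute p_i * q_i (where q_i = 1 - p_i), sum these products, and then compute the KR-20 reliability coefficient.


For each item, compute p_i * q_i:
  Item 1: 0.5 * 0.5 = 0.25
  Item 2: 0.44 * 0.56 = 0.2464
  Item 3: 0.21 * 0.79 = 0.1659
  Item 4: 0.29 * 0.71 = 0.2059
  Item 5: 0.43 * 0.57 = 0.2451
  Item 6: 0.78 * 0.22 = 0.1716
  Item 7: 0.38 * 0.62 = 0.2356
Sum(p_i * q_i) = 0.25 + 0.2464 + 0.1659 + 0.2059 + 0.2451 + 0.1716 + 0.2356 = 1.5205
KR-20 = (k/(k-1)) * (1 - Sum(p_i*q_i) / Var_total)
= (7/6) * (1 - 1.5205/3.47)
= 1.1667 * 0.5618
KR-20 = 0.6555

0.6555


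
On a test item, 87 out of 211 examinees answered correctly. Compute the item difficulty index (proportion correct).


Item difficulty p = number correct / total examinees
p = 87 / 211
p = 0.4123

0.4123


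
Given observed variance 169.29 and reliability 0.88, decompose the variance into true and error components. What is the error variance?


var_true = rxx * var_obs = 0.88 * 169.29 = 148.9752
var_error = var_obs - var_true
var_error = 169.29 - 148.9752
var_error = 20.3148

20.3148


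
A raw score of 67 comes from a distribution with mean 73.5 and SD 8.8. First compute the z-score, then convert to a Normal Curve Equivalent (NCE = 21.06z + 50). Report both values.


z = (X - mean) / SD = (67 - 73.5) / 8.8
z = -6.5 / 8.8
z = -0.7386
NCE = NCE = 21.06z + 50
Carry z at full precision (z = -6.5 / 8.8) into the conversion:
NCE = 21.06 * (-6.5 / 8.8) + 50 = -136.89 / 8.8 + 50
NCE = -15.5557 + 50
NCE = 34.4443

34.4443


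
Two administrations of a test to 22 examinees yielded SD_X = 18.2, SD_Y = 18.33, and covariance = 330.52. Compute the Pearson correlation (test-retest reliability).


r = cov(X,Y) / (SD_X * SD_Y)
r = 330.52 / (18.2 * 18.33)
r = 330.52 / 333.606
r = 0.9907

0.9907


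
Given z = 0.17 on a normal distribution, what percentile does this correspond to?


CDF(z) = 0.5 * (1 + erf(z/sqrt(2)))
erf(0.1202) = 0.135
CDF = 0.5675
Percentile rank = 0.5675 * 100 = 56.75

56.75


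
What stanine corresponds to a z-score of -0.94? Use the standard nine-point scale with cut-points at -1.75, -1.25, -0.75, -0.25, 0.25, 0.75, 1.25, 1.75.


Stanine boundaries: [-1.75, -1.25, -0.75, -0.25, 0.25, 0.75, 1.25, 1.75]
z = -0.94
Check each boundary:
  z >= -1.75 -> could be stanine 2
  z >= -1.25 -> could be stanine 3
  z < -0.75
  z < -0.25
  z < 0.25
  z < 0.75
  z < 1.25
  z < 1.75
Highest qualifying boundary gives stanine = 3

3


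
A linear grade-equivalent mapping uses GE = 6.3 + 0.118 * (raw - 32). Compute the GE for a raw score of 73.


raw - median = 73 - 32 = 41
slope * diff = 0.118 * 41 = 4.838
GE = 6.3 + 4.838
GE = 11.138

11.138


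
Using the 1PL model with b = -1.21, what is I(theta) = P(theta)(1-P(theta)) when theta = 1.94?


P = 1/(1+exp(-(1.94--1.21))) = 0.9589
I = P*(1-P) = 0.9589 * 0.0411
I = 0.0394

0.0394


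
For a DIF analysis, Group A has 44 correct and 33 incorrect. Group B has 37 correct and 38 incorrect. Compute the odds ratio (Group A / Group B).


Odds_A = 44/33 = 1.3333
Odds_B = 37/38 = 0.9737
OR = Odds_A / Odds_B = 1.3333 / 0.9737
Exactly, OR = (44 * 38) / (33 * 37) = 1672 / 1221
OR = 1.3694

1.3694


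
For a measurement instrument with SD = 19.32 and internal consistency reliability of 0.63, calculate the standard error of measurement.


SEM = SD * sqrt(1 - rxx)
SEM = 19.32 * sqrt(1 - 0.63)
SEM = 19.32 * sqrt(0.37) = 19.32 * 0.608276
SEM = 11.7519

11.7519


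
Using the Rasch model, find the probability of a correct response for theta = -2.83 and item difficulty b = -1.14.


theta - b = -2.83 - -1.14 = -1.69
exp(-(theta - b)) = exp(1.69) = 5.4195
P = 1 / (1 + 5.4195)
P = 0.1558

0.1558


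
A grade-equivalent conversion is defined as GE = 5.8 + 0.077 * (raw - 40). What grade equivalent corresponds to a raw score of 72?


raw - median = 72 - 40 = 32
slope * diff = 0.077 * 32 = 2.464
GE = 5.8 + 2.464
GE = 8.264

8.264


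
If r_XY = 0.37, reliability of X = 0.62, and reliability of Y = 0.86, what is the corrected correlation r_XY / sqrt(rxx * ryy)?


r_corrected = rxy / sqrt(rxx * ryy)
= 0.37 / sqrt(0.62 * 0.86)
= 0.37 / sqrt(0.5332)
= 0.37 / 0.730205
r_corrected = 0.5067

0.5067


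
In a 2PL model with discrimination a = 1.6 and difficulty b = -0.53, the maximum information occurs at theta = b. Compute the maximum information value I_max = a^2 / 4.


For 2PL, max info at theta = b = -0.53
I_max = a^2 / 4 = 1.6^2 / 4
= 2.56 / 4
I_max = 0.64

0.64


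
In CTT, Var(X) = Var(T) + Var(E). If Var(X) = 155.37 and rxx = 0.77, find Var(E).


var_true = rxx * var_obs = 0.77 * 155.37 = 119.6349
var_error = var_obs - var_true
var_error = 155.37 - 119.6349
var_error = 35.7351

35.7351


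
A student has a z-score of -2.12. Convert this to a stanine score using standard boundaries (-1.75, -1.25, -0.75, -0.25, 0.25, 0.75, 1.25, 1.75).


Stanine boundaries: [-1.75, -1.25, -0.75, -0.25, 0.25, 0.75, 1.25, 1.75]
z = -2.12
Check each boundary:
  z < -1.75
  z < -1.25
  z < -0.75
  z < -0.25
  z < 0.25
  z < 0.75
  z < 1.25
  z < 1.75
Highest qualifying boundary gives stanine = 1

1


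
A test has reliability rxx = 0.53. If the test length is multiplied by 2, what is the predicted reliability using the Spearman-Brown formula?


r_new = (n * rxx) / (1 + (n-1) * rxx)
r_new = (2 * 0.53) / (1 + 1 * 0.53)
r_new = 1.06 / 1.53
r_new = 0.6928

0.6928


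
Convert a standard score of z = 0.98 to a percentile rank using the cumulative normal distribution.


CDF(z) = 0.5 * (1 + erf(z/sqrt(2)))
erf(0.693) = 0.6729
CDF = 0.8365
Percentile rank = 0.8365 * 100 = 83.65

83.65


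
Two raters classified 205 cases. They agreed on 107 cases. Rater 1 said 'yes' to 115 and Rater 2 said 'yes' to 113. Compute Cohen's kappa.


P_o = 107/205 = 0.521951
P_e = (115*113 + 90*92) / 42025 = 0.506246
kappa = (P_o - P_e) / (1 - P_e)
kappa = (0.521951 - 0.506246) / (1 - 0.506246)
kappa = 0.0318

0.0318


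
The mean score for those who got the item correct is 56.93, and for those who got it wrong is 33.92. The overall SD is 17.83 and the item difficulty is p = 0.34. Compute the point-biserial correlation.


q = 1 - p = 0.66
rpb = ((M1 - M0) / SD) * sqrt(p * q)
rpb = ((56.93 - 33.92) / 17.83) * sqrt(0.34 * 0.66)
rpb = 0.6113

0.6113


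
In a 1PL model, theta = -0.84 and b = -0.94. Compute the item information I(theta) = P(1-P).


P = 1/(1+exp(-(-0.84--0.94))) = 0.525
I = P*(1-P) = 0.525 * 0.475
I = 0.2494

0.2494


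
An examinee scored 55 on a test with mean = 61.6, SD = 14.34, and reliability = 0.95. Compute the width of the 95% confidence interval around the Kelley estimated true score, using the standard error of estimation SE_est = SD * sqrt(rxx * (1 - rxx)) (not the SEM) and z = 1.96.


True score estimate = 0.95*55 + 0.05*61.6 = 55.33
SE_est = SD * sqrt(rxx * (1 - rxx)) = 14.34 * sqrt(0.95 * 0.05) = 14.34 * sqrt(0.0475) = 3.125331
CI = T_est +/- z * SE_est, so width = 2 * z * SE_est = 2 * 1.96 * 3.125331
Width = 12.2513

12.2513


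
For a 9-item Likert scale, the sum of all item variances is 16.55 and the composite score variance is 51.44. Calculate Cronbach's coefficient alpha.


alpha = (k/(k-1)) * (1 - sum(si^2)/s_total^2)
= (9/8) * (1 - 16.55/51.44)
alpha = 0.763

0.763


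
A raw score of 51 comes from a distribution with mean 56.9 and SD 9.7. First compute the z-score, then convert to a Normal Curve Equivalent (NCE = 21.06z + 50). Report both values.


z = (X - mean) / SD = (51 - 56.9) / 9.7
z = -5.9 / 9.7
z = -0.6082
NCE = NCE = 21.06z + 50
Carry z at full precision (z = -5.9 / 9.7) into the conversion:
NCE = 21.06 * (-5.9 / 9.7) + 50 = -124.254 / 9.7 + 50
NCE = -12.8097 + 50
NCE = 37.1903

37.1903


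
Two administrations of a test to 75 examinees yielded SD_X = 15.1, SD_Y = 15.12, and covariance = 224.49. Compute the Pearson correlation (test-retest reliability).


r = cov(X,Y) / (SD_X * SD_Y)
r = 224.49 / (15.1 * 15.12)
r = 224.49 / 228.312
r = 0.9833

0.9833


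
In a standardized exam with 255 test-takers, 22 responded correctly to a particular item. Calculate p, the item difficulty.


Item difficulty p = number correct / total examinees
p = 22 / 255
p = 0.0863

0.0863


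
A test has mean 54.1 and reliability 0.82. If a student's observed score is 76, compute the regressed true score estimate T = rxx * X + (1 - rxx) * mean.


T_est = rxx * X + (1 - rxx) * mean
T_est = 0.82 * 76 + 0.18 * 54.1
T_est = 62.32 + 9.738
T_est = 72.058

72.058


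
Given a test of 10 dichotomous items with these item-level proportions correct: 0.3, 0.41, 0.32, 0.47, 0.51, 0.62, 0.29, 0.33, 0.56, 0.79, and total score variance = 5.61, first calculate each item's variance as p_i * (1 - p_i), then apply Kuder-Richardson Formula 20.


For each item, compute p_i * q_i:
  Item 1: 0.3 * 0.7 = 0.21
  Item 2: 0.41 * 0.59 = 0.2419
  Item 3: 0.32 * 0.68 = 0.2176
  Item 4: 0.47 * 0.53 = 0.2491
  Item 5: 0.51 * 0.49 = 0.2499
  Item 6: 0.62 * 0.38 = 0.2356
  Item 7: 0.29 * 0.71 = 0.2059
  Item 8: 0.33 * 0.67 = 0.2211
  Item 9: 0.56 * 0.44 = 0.2464
  Item 10: 0.79 * 0.21 = 0.1659
Sum(p_i * q_i) = 0.21 + 0.2419 + 0.2176 + 0.2491 + 0.2499 + 0.2356 + 0.2059 + 0.2211 + 0.2464 + 0.1659 = 2.2434
KR-20 = (k/(k-1)) * (1 - Sum(p_i*q_i) / Var_total)
= (10/9) * (1 - 2.2434/5.61)
= 1.1111 * 0.6001
KR-20 = 0.6668

0.6668


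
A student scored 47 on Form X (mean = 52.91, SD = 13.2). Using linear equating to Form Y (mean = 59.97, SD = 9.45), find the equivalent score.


slope = SD_Y / SD_X = 9.45 / 13.2 ~ 0.7159
intercept = mean_Y - slope * mean_X = 59.97 - (9.45 / 13.2) * 52.91 ~ 22.0913
Y = slope * X + intercept. To avoid rounding drift from the rounded slope/intercept, evaluate the equivalent form Y = mean_Y + SD_Y * (X - mean_X) / SD_X at full precision:
Y = 59.97 + 9.45 * (47 - 52.91) / 13.2
Y = 59.97 - 9.45 * 5.91 / 13.2
Y = 59.97 - 55.8495 / 13.2
Y = 59.97 - 4.231
Y = 55.739

55.739


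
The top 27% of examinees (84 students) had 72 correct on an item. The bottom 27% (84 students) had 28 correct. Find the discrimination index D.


p_upper = 72/84 = 0.8571
p_lower = 28/84 = 0.3333
D = 0.8571 - 0.3333 = 0.5238

0.5238


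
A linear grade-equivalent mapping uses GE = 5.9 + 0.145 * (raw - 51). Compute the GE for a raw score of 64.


raw - median = 64 - 51 = 13
slope * diff = 0.145 * 13 = 1.885
GE = 5.9 + 1.885
GE = 7.785

7.785


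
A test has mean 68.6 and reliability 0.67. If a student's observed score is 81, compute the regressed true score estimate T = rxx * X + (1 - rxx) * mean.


T_est = rxx * X + (1 - rxx) * mean
T_est = 0.67 * 81 + 0.33 * 68.6
T_est = 54.27 + 22.638
T_est = 76.908

76.908


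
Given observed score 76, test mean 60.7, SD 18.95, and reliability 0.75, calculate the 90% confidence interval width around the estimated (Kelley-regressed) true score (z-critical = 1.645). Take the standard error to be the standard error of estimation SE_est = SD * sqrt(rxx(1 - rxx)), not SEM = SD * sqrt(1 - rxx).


True score estimate = 0.75*76 + 0.25*60.7 = 72.175
SE_est = SD * sqrt(rxx * (1 - rxx)) = 18.95 * sqrt(0.75 * 0.25) = 18.95 * sqrt(0.1875) = 8.205591
CI = T_est +/- z * SE_est, so width = 2 * z * SE_est = 2 * 1.645 * 8.205591
Width = 26.9964

26.9964


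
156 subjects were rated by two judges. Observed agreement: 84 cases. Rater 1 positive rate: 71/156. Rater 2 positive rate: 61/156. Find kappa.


P_o = 84/156 = 0.538462
P_e = (71*61 + 85*95) / 24336 = 0.50978
kappa = (P_o - P_e) / (1 - P_e)
kappa = (0.538462 - 0.50978) / (1 - 0.50978)
kappa = 0.0585

0.0585


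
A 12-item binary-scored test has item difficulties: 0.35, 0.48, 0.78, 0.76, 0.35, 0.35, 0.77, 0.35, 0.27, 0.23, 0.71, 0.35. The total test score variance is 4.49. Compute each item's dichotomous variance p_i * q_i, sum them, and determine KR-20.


For each item, compute p_i * q_i:
  Item 1: 0.35 * 0.65 = 0.2275
  Item 2: 0.48 * 0.52 = 0.2496
  Item 3: 0.78 * 0.22 = 0.1716
  Item 4: 0.76 * 0.24 = 0.1824
  Item 5: 0.35 * 0.65 = 0.2275
  Item 6: 0.35 * 0.65 = 0.2275
  Item 7: 0.77 * 0.23 = 0.1771
  Item 8: 0.35 * 0.65 = 0.2275
  Item 9: 0.27 * 0.73 = 0.1971
  Item 10: 0.23 * 0.77 = 0.1771
  Item 11: 0.71 * 0.29 = 0.2059
  Item 12: 0.35 * 0.65 = 0.2275
Sum(p_i * q_i) = 0.2275 + 0.2496 + 0.1716 + 0.1824 + 0.2275 + 0.2275 + 0.1771 + 0.2275 + 0.1971 + 0.1771 + 0.2059 + 0.2275 = 2.4983
KR-20 = (k/(k-1)) * (1 - Sum(p_i*q_i) / Var_total)
= (12/11) * (1 - 2.4983/4.49)
= 1.0909 * 0.4436
KR-20 = 0.4839

0.4839


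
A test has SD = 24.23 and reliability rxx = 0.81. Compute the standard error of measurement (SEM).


SEM = SD * sqrt(1 - rxx)
SEM = 24.23 * sqrt(1 - 0.81)
SEM = 24.23 * sqrt(0.19) = 24.23 * 0.43589
SEM = 10.5616

10.5616


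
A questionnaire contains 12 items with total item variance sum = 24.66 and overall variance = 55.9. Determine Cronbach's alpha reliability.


alpha = (k/(k-1)) * (1 - sum(si^2)/s_total^2)
= (12/11) * (1 - 24.66/55.9)
alpha = 0.6097

0.6097


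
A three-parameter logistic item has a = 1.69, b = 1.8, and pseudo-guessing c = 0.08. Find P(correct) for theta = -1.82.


logit = 1.69*(-1.82 - 1.8) = -6.1178
P* = 1/(1 + exp(--6.1178)) = 0.0022
P = 0.08 + (1 - 0.08) * 0.0022
P = 0.082

0.082


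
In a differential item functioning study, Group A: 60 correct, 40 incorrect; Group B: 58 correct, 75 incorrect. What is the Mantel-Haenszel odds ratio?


Odds_A = 60/40 = 1.5
Odds_B = 58/75 = 0.7733
OR = Odds_A / Odds_B = 1.5 / 0.7733
Exactly, OR = (60 * 75) / (40 * 58) = 4500 / 2320
OR = 1.9397

1.9397


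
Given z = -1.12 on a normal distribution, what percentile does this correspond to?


CDF(z) = 0.5 * (1 + erf(z/sqrt(2)))
erf(-0.792) = -0.7373
CDF = 0.1314
Percentile rank = 0.1314 * 100 = 13.14

13.14


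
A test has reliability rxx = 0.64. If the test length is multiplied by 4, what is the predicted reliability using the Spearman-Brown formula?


r_new = (n * rxx) / (1 + (n-1) * rxx)
r_new = (4 * 0.64) / (1 + 3 * 0.64)
r_new = 2.56 / 2.92
r_new = 0.8767

0.8767


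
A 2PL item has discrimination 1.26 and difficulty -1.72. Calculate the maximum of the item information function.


For 2PL, max info at theta = b = -1.72
I_max = a^2 / 4 = 1.26^2 / 4
= 1.5876 / 4
I_max = 0.3969

0.3969


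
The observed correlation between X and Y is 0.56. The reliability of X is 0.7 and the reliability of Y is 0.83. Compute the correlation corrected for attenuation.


r_corrected = rxy / sqrt(rxx * ryy)
= 0.56 / sqrt(0.7 * 0.83)
= 0.56 / sqrt(0.581)
= 0.56 / 0.762234
r_corrected = 0.7347

0.7347


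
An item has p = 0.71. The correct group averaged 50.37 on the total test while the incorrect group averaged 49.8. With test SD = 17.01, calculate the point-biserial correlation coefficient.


q = 1 - p = 0.29
rpb = ((M1 - M0) / SD) * sqrt(p * q)
rpb = ((50.37 - 49.8) / 17.01) * sqrt(0.71 * 0.29)
rpb = 0.0152

0.0152


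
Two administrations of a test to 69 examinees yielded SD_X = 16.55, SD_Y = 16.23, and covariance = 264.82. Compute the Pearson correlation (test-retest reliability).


r = cov(X,Y) / (SD_X * SD_Y)
r = 264.82 / (16.55 * 16.23)
r = 264.82 / 268.6065
r = 0.9859

0.9859


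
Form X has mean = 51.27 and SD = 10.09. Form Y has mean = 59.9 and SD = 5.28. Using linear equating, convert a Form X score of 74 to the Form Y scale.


slope = SD_Y / SD_X = 5.28 / 10.09 ~ 0.5233
intercept = mean_Y - slope * mean_X = 59.9 - (5.28 / 10.09) * 51.27 ~ 33.0709
Y = slope * X + intercept. To avoid rounding drift from the rounded slope/intercept, evaluate the equivalent form Y = mean_Y + SD_Y * (X - mean_X) / SD_X at full precision:
Y = 59.9 + 5.28 * (74 - 51.27) / 10.09
Y = 59.9 + 5.28 * 22.73 / 10.09
Y = 59.9 + 120.0144 / 10.09
Y = 59.9 + 11.8944
Y = 71.7944

71.7944


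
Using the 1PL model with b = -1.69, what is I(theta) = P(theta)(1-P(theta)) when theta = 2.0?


P = 1/(1+exp(-(2.0--1.69))) = 0.9756
I = P*(1-P) = 0.9756 * 0.0244
I = 0.0238

0.0238


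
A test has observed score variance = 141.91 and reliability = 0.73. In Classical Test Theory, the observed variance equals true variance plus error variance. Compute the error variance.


var_true = rxx * var_obs = 0.73 * 141.91 = 103.5943
var_error = var_obs - var_true
var_error = 141.91 - 103.5943
var_error = 38.3157

38.3157


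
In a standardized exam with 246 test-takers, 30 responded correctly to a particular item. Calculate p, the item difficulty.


Item difficulty p = number correct / total examinees
p = 30 / 246
p = 0.122

0.122


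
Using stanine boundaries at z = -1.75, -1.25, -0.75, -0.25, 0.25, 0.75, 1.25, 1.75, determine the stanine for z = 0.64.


Stanine boundaries: [-1.75, -1.25, -0.75, -0.25, 0.25, 0.75, 1.25, 1.75]
z = 0.64
Check each boundary:
  z >= -1.75 -> could be stanine 2
  z >= -1.25 -> could be stanine 3
  z >= -0.75 -> could be stanine 4
  z >= -0.25 -> could be stanine 5
  z >= 0.25 -> could be stanine 6
  z < 0.75
  z < 1.25
  z < 1.75
Highest qualifying boundary gives stanine = 6

6


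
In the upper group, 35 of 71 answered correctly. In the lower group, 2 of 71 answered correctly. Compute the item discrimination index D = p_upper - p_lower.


p_upper = 35/71 = 0.493
p_lower = 2/71 = 0.0282
D = 0.493 - 0.0282 = 0.4648

0.4648


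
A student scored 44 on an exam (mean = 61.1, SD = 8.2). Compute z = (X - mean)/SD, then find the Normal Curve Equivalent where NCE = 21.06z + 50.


z = (X - mean) / SD = (44 - 61.1) / 8.2
z = -17.1 / 8.2
z = -2.0854
NCE = NCE = 21.06z + 50
Carry z at full precision (z = -17.1 / 8.2) into the conversion:
NCE = 21.06 * (-17.1 / 8.2) + 50 = -360.126 / 8.2 + 50
NCE = -43.9178 + 50
NCE = 6.0822

6.0822


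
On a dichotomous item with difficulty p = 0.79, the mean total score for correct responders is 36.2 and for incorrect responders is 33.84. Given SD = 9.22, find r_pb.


q = 1 - p = 0.21
rpb = ((M1 - M0) / SD) * sqrt(p * q)
rpb = ((36.2 - 33.84) / 9.22) * sqrt(0.79 * 0.21)
rpb = 0.1043

0.1043


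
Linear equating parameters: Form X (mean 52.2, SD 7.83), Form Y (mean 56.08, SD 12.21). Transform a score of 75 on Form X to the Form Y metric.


slope = SD_Y / SD_X = 12.21 / 7.83 ~ 1.5594
intercept = mean_Y - slope * mean_X = 56.08 - (12.21 / 7.83) * 52.2 ~ -25.32
Y = slope * X + intercept. To avoid rounding drift from the rounded slope/intercept, evaluate the equivalent form Y = mean_Y + SD_Y * (X - mean_X) / SD_X at full precision:
Y = 56.08 + 12.21 * (75 - 52.2) / 7.83
Y = 56.08 + 12.21 * 22.8 / 7.83
Y = 56.08 + 278.388 / 7.83
Y = 56.08 + 35.554
Y = 91.634

91.634


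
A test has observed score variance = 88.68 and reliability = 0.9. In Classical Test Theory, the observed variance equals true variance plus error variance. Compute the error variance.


var_true = rxx * var_obs = 0.9 * 88.68 = 79.812
var_error = var_obs - var_true
var_error = 88.68 - 79.812
var_error = 8.868

8.868


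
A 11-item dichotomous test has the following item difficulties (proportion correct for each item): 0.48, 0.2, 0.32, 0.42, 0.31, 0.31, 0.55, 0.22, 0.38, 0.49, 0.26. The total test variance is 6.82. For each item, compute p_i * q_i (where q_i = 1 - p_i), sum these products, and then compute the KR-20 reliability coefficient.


For each item, compute p_i * q_i:
  Item 1: 0.48 * 0.52 = 0.2496
  Item 2: 0.2 * 0.8 = 0.16
  Item 3: 0.32 * 0.68 = 0.2176
  Item 4: 0.42 * 0.58 = 0.2436
  Item 5: 0.31 * 0.69 = 0.2139
  Item 6: 0.31 * 0.69 = 0.2139
  Item 7: 0.55 * 0.45 = 0.2475
  Item 8: 0.22 * 0.78 = 0.1716
  Item 9: 0.38 * 0.62 = 0.2356
  Item 10: 0.49 * 0.51 = 0.2499
  Item 11: 0.26 * 0.74 = 0.1924
Sum(p_i * q_i) = 0.2496 + 0.16 + 0.2176 + 0.2436 + 0.2139 + 0.2139 + 0.2475 + 0.1716 + 0.2356 + 0.2499 + 0.1924 = 2.3956
KR-20 = (k/(k-1)) * (1 - Sum(p_i*q_i) / Var_total)
= (11/10) * (1 - 2.3956/6.82)
= 1.1 * 0.6487
KR-20 = 0.7136

0.7136


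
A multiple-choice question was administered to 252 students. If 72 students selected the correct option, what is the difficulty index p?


Item difficulty p = number correct / total examinees
p = 72 / 252
p = 0.2857

0.2857


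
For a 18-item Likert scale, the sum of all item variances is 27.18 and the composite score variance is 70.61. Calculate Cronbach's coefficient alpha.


alpha = (k/(k-1)) * (1 - sum(si^2)/s_total^2)
= (18/17) * (1 - 27.18/70.61)
alpha = 0.6512

0.6512


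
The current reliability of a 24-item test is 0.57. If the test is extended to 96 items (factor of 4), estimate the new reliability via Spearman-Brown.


r_new = (n * rxx) / (1 + (n-1) * rxx)
r_new = (4 * 0.57) / (1 + 3 * 0.57)
r_new = 2.28 / 2.71
r_new = 0.8413

0.8413


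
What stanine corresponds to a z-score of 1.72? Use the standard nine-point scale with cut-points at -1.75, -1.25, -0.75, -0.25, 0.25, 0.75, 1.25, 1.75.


Stanine boundaries: [-1.75, -1.25, -0.75, -0.25, 0.25, 0.75, 1.25, 1.75]
z = 1.72
Check each boundary:
  z >= -1.75 -> could be stanine 2
  z >= -1.25 -> could be stanine 3
  z >= -0.75 -> could be stanine 4
  z >= -0.25 -> could be stanine 5
  z >= 0.25 -> could be stanine 6
  z >= 0.75 -> could be stanine 7
  z >= 1.25 -> could be stanine 8
  z < 1.75
Highest qualifying boundary gives stanine = 8

8


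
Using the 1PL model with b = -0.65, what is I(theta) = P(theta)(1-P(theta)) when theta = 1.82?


P = 1/(1+exp(-(1.82--0.65))) = 0.922
I = P*(1-P) = 0.922 * 0.078
I = 0.0719

0.0719


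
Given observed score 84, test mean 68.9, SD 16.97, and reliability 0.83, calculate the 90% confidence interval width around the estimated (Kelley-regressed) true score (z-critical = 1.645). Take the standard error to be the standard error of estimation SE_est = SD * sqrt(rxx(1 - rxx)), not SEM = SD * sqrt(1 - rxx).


True score estimate = 0.83*84 + 0.17*68.9 = 81.433
SE_est = SD * sqrt(rxx * (1 - rxx)) = 16.97 * sqrt(0.83 * 0.17) = 16.97 * sqrt(0.1411) = 6.374489
CI = T_est +/- z * SE_est, so width = 2 * z * SE_est = 2 * 1.645 * 6.374489
Width = 20.9721

20.9721


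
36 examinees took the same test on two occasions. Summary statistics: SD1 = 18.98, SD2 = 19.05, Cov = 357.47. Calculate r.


r = cov(X,Y) / (SD_X * SD_Y)
r = 357.47 / (18.98 * 19.05)
r = 357.47 / 361.569
r = 0.9887

0.9887


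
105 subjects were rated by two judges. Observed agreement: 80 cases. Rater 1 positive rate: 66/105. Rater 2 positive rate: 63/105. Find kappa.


P_o = 80/105 = 0.761905
P_e = (66*63 + 39*42) / 11025 = 0.525714
kappa = (P_o - P_e) / (1 - P_e)
kappa = (0.761905 - 0.525714) / (1 - 0.525714)
kappa = 0.498

0.498


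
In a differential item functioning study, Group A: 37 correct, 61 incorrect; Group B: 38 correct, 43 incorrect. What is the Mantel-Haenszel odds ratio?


Odds_A = 37/61 = 0.6066
Odds_B = 38/43 = 0.8837
OR = Odds_A / Odds_B = 0.6066 / 0.8837
Exactly, OR = (37 * 43) / (61 * 38) = 1591 / 2318
OR = 0.6864

0.6864


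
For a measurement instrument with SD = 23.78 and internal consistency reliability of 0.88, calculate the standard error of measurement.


SEM = SD * sqrt(1 - rxx)
SEM = 23.78 * sqrt(1 - 0.88)
SEM = 23.78 * sqrt(0.12) = 23.78 * 0.34641
SEM = 8.2376

8.2376


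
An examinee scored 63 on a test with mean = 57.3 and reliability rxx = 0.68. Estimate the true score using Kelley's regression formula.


T_est = rxx * X + (1 - rxx) * mean
T_est = 0.68 * 63 + 0.32 * 57.3
T_est = 42.84 + 18.336
T_est = 61.176

61.176


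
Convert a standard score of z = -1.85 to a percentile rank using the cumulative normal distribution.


CDF(z) = 0.5 * (1 + erf(z/sqrt(2)))
erf(-1.3081) = -0.9357
CDF = 0.0322
Percentile rank = 0.0322 * 100 = 3.22

3.22


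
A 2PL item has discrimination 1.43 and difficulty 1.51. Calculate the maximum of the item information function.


For 2PL, max info at theta = b = 1.51
I_max = a^2 / 4 = 1.43^2 / 4
= 2.0449 / 4
I_max = 0.5112

0.5112


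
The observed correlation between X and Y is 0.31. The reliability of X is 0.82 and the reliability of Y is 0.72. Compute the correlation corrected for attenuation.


r_corrected = rxy / sqrt(rxx * ryy)
= 0.31 / sqrt(0.82 * 0.72)
= 0.31 / sqrt(0.5904)
= 0.31 / 0.768375
r_corrected = 0.4034

0.4034


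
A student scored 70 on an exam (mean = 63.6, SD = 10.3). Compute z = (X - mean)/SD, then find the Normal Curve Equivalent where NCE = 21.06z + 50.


z = (X - mean) / SD = (70 - 63.6) / 10.3
z = 6.4 / 10.3
z = 0.6214
NCE = NCE = 21.06z + 50
Carry z at full precision (z = 6.4 / 10.3) into the conversion:
NCE = 21.06 * (6.4 / 10.3) + 50 = 134.784 / 10.3 + 50
NCE = 13.0858 + 50
NCE = 63.0858

63.0858


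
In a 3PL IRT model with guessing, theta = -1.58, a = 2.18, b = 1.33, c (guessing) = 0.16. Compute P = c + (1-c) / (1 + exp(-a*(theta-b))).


logit = 2.18*(-1.58 - 1.33) = -6.3438
P* = 1/(1 + exp(--6.3438)) = 0.0018
P = 0.16 + (1 - 0.16) * 0.0018
P = 0.1615

0.1615


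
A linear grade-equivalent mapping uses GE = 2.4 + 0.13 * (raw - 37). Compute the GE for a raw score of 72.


raw - median = 72 - 37 = 35
slope * diff = 0.13 * 35 = 4.55
GE = 2.4 + 4.55
GE = 6.95

6.95


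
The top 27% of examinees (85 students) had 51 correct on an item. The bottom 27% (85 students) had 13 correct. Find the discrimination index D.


p_upper = 51/85 = 0.6
p_lower = 13/85 = 0.1529
D = 0.6 - 0.1529 = 0.4471

0.4471


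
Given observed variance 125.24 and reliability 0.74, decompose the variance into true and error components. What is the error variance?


var_true = rxx * var_obs = 0.74 * 125.24 = 92.6776
var_error = var_obs - var_true
var_error = 125.24 - 92.6776
var_error = 32.5624

32.5624


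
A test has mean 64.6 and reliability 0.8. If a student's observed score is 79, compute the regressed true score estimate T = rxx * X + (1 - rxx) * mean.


T_est = rxx * X + (1 - rxx) * mean
T_est = 0.8 * 79 + 0.2 * 64.6
T_est = 63.2 + 12.92
T_est = 76.12

76.12


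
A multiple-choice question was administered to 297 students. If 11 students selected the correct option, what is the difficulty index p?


Item difficulty p = number correct / total examinees
p = 11 / 297
p = 0.037

0.037


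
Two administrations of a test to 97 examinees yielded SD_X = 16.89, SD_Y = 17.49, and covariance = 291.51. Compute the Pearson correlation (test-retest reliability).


r = cov(X,Y) / (SD_X * SD_Y)
r = 291.51 / (16.89 * 17.49)
r = 291.51 / 295.4061
r = 0.9868

0.9868


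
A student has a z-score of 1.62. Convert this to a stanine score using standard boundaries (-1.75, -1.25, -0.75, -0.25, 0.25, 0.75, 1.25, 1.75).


Stanine boundaries: [-1.75, -1.25, -0.75, -0.25, 0.25, 0.75, 1.25, 1.75]
z = 1.62
Check each boundary:
  z >= -1.75 -> could be stanine 2
  z >= -1.25 -> could be stanine 3
  z >= -0.75 -> could be stanine 4
  z >= -0.25 -> could be stanine 5
  z >= 0.25 -> could be stanine 6
  z >= 0.75 -> could be stanine 7
  z >= 1.25 -> could be stanine 8
  z < 1.75
Highest qualifying boundary gives stanine = 8

8


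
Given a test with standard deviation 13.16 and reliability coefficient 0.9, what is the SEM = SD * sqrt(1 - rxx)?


SEM = SD * sqrt(1 - rxx)
SEM = 13.16 * sqrt(1 - 0.9)
SEM = 13.16 * sqrt(0.1) = 13.16 * 0.316228
SEM = 4.1616

4.1616


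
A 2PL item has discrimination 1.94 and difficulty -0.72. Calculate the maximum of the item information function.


For 2PL, max info at theta = b = -0.72
I_max = a^2 / 4 = 1.94^2 / 4
= 3.7636 / 4
I_max = 0.9409

0.9409


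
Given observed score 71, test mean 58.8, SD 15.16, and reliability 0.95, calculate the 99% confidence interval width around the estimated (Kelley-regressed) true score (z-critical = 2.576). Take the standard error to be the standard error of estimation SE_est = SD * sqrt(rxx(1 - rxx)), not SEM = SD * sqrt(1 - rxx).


True score estimate = 0.95*71 + 0.05*58.8 = 70.39
SE_est = SD * sqrt(rxx * (1 - rxx)) = 15.16 * sqrt(0.95 * 0.05) = 15.16 * sqrt(0.0475) = 3.304045
CI = T_est +/- z * SE_est, so width = 2 * z * SE_est = 2 * 2.576 * 3.304045
Width = 17.0224

17.0224


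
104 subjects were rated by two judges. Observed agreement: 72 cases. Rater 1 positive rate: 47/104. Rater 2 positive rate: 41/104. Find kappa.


P_o = 72/104 = 0.692308
P_e = (47*41 + 57*63) / 10816 = 0.51017
kappa = (P_o - P_e) / (1 - P_e)
kappa = (0.692308 - 0.51017) / (1 - 0.51017)
kappa = 0.3718

0.3718


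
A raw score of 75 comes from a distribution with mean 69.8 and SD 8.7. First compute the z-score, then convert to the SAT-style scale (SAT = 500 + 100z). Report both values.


z = (X - mean) / SD = (75 - 69.8) / 8.7
z = 5.2 / 8.7
z = 0.5977
SAT-scale = SAT = 500 + 100z
Carry z at full precision (z = 5.2 / 8.7) into the conversion:
SAT-scale = 500 + 100 * (5.2 / 8.7) = 500 + 520 / 8.7
SAT-scale = 500 + 59.7701
SAT-scale = 559.7701

559.7701


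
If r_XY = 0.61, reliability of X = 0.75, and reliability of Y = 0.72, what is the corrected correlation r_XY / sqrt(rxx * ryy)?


r_corrected = rxy / sqrt(rxx * ryy)
= 0.61 / sqrt(0.75 * 0.72)
= 0.61 / sqrt(0.54)
= 0.61 / 0.734847
r_corrected = 0.8301

0.8301


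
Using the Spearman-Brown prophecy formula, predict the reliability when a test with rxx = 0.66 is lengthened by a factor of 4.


r_new = (n * rxx) / (1 + (n-1) * rxx)
r_new = (4 * 0.66) / (1 + 3 * 0.66)
r_new = 2.64 / 2.98
r_new = 0.8859

0.8859


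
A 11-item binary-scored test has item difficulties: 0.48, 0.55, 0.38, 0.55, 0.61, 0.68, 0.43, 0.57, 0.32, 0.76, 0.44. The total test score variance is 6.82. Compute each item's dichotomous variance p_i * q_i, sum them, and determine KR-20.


For each item, compute p_i * q_i:
  Item 1: 0.48 * 0.52 = 0.2496
  Item 2: 0.55 * 0.45 = 0.2475
  Item 3: 0.38 * 0.62 = 0.2356
  Item 4: 0.55 * 0.45 = 0.2475
  Item 5: 0.61 * 0.39 = 0.2379
  Item 6: 0.68 * 0.32 = 0.2176
  Item 7: 0.43 * 0.57 = 0.2451
  Item 8: 0.57 * 0.43 = 0.2451
  Item 9: 0.32 * 0.68 = 0.2176
  Item 10: 0.76 * 0.24 = 0.1824
  Item 11: 0.44 * 0.56 = 0.2464
Sum(p_i * q_i) = 0.2496 + 0.2475 + 0.2356 + 0.2475 + 0.2379 + 0.2176 + 0.2451 + 0.2451 + 0.2176 + 0.1824 + 0.2464 = 2.5723
KR-20 = (k/(k-1)) * (1 - Sum(p_i*q_i) / Var_total)
= (11/10) * (1 - 2.5723/6.82)
= 1.1 * 0.6228
KR-20 = 0.6851

0.6851


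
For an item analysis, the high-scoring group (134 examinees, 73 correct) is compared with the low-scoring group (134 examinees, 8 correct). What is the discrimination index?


p_upper = 73/134 = 0.5448
p_lower = 8/134 = 0.0597
D = 0.5448 - 0.0597 = 0.4851

0.4851


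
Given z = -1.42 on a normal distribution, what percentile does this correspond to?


CDF(z) = 0.5 * (1 + erf(z/sqrt(2)))
erf(-1.0041) = -0.8444
CDF = 0.0778
Percentile rank = 0.0778 * 100 = 7.78

7.78


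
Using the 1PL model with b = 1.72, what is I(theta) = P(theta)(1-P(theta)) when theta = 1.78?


P = 1/(1+exp(-(1.78-1.72))) = 0.515
I = P*(1-P) = 0.515 * 0.485
I = 0.2498

0.2498


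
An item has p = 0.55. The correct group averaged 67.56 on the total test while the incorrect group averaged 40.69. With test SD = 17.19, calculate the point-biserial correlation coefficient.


q = 1 - p = 0.45
rpb = ((M1 - M0) / SD) * sqrt(p * q)
rpb = ((67.56 - 40.69) / 17.19) * sqrt(0.55 * 0.45)
rpb = 0.7776

0.7776


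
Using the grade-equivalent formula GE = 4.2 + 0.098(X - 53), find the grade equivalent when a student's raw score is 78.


raw - median = 78 - 53 = 25
slope * diff = 0.098 * 25 = 2.45
GE = 4.2 + 2.45
GE = 6.65

6.65


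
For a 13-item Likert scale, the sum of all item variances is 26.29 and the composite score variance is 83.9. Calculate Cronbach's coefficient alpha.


alpha = (k/(k-1)) * (1 - sum(si^2)/s_total^2)
= (13/12) * (1 - 26.29/83.9)
alpha = 0.7439

0.7439


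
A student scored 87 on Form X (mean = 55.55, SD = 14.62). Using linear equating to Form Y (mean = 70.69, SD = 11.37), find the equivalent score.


slope = SD_Y / SD_X = 11.37 / 14.62 ~ 0.7777
intercept = mean_Y - slope * mean_X = 70.69 - (11.37 / 14.62) * 55.55 ~ 27.4887
Y = slope * X + intercept. To avoid rounding drift from the rounded slope/intercept, evaluate the equivalent form Y = mean_Y + SD_Y * (X - mean_X) / SD_X at full precision:
Y = 70.69 + 11.37 * (87 - 55.55) / 14.62
Y = 70.69 + 11.37 * 31.45 / 14.62
Y = 70.69 + 357.5865 / 14.62
Y = 70.69 + 24.4587
Y = 95.1487

95.1487


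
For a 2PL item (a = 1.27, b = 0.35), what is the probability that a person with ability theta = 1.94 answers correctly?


a*(theta - b) = 1.27 * (1.94 - 0.35) = 2.0193
exp(-2.0193) = 0.1327
P = 1 / (1 + 0.1327)
P = 0.8828

0.8828


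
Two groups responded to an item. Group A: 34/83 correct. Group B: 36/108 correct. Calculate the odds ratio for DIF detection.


Odds_A = 34/49 = 0.6939
Odds_B = 36/72 = 0.5
OR = Odds_A / Odds_B = 0.6939 / 0.5
Exactly, OR = (34 * 72) / (49 * 36) = 2448 / 1764
OR = 1.3878

1.3878


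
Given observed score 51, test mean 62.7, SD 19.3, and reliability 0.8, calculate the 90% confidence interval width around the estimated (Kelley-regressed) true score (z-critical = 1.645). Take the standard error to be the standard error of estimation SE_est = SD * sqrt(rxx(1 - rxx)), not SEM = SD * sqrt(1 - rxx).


True score estimate = 0.8*51 + 0.2*62.7 = 53.34
SE_est = SD * sqrt(rxx * (1 - rxx)) = 19.3 * sqrt(0.8 * 0.2) = 19.3 * sqrt(0.16) = 7.72
CI = T_est +/- z * SE_est, so width = 2 * z * SE_est = 2 * 1.645 * 7.72
Width = 25.3988

25.3988


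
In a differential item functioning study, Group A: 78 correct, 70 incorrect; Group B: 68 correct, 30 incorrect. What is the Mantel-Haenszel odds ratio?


Odds_A = 78/70 = 1.1143
Odds_B = 68/30 = 2.2667
OR = Odds_A / Odds_B = 1.1143 / 2.2667
Exactly, OR = (78 * 30) / (70 * 68) = 2340 / 4760
OR = 0.4916

0.4916


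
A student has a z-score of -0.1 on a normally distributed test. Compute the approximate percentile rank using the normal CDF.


CDF(z) = 0.5 * (1 + erf(z/sqrt(2)))
erf(-0.0707) = -0.0797
CDF = 0.4602
Percentile rank = 0.4602 * 100 = 46.02

46.02


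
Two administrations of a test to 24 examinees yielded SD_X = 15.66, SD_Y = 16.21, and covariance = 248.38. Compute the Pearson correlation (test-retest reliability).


r = cov(X,Y) / (SD_X * SD_Y)
r = 248.38 / (15.66 * 16.21)
r = 248.38 / 253.8486
r = 0.9785

0.9785


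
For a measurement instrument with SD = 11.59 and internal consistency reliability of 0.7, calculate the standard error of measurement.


SEM = SD * sqrt(1 - rxx)
SEM = 11.59 * sqrt(1 - 0.7)
SEM = 11.59 * sqrt(0.3) = 11.59 * 0.547723
SEM = 6.3481

6.3481


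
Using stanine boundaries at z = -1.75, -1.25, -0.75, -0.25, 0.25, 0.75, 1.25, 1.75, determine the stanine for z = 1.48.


Stanine boundaries: [-1.75, -1.25, -0.75, -0.25, 0.25, 0.75, 1.25, 1.75]
z = 1.48
Check each boundary:
  z >= -1.75 -> could be stanine 2
  z >= -1.25 -> could be stanine 3
  z >= -0.75 -> could be stanine 4
  z >= -0.25 -> could be stanine 5
  z >= 0.25 -> could be stanine 6
  z >= 0.75 -> could be stanine 7
  z >= 1.25 -> could be stanine 8
  z < 1.75
Highest qualifying boundary gives stanine = 8

8


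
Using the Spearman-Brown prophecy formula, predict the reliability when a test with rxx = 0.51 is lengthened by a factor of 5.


r_new = (n * rxx) / (1 + (n-1) * rxx)
r_new = (5 * 0.51) / (1 + 4 * 0.51)
r_new = 2.55 / 3.04
r_new = 0.8388

0.8388


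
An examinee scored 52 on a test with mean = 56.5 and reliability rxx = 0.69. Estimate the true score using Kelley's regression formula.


T_est = rxx * X + (1 - rxx) * mean
T_est = 0.69 * 52 + 0.31 * 56.5
T_est = 35.88 + 17.515
T_est = 53.395

53.395


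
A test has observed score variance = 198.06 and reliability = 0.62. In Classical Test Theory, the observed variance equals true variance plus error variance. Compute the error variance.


var_true = rxx * var_obs = 0.62 * 198.06 = 122.7972
var_error = var_obs - var_true
var_error = 198.06 - 122.7972
var_error = 75.2628

75.2628


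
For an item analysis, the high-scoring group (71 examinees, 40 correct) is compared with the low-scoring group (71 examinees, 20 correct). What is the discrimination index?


p_upper = 40/71 = 0.5634
p_lower = 20/71 = 0.2817
D = 0.5634 - 0.2817 = 0.2817

0.2817


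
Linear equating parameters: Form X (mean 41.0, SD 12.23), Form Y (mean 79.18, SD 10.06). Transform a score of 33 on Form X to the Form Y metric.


slope = SD_Y / SD_X = 10.06 / 12.23 ~ 0.8226
intercept = mean_Y - slope * mean_X = 79.18 - (10.06 / 12.23) * 41.0 ~ 45.4547
Y = slope * X + intercept. To avoid rounding drift from the rounded slope/intercept, evaluate the equivalent form Y = mean_Y + SD_Y * (X - mean_X) / SD_X at full precision:
Y = 79.18 + 10.06 * (33 - 41.0) / 12.23
Y = 79.18 - 10.06 * 8.0 / 12.23
Y = 79.18 - 80.48 / 12.23
Y = 79.18 - 6.5805
Y = 72.5995

72.5995


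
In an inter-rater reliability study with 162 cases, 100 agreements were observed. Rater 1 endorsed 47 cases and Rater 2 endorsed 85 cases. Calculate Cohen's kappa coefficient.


P_o = 100/162 = 0.617284
P_e = (47*85 + 115*77) / 26244 = 0.489636
kappa = (P_o - P_e) / (1 - P_e)
kappa = (0.617284 - 0.489636) / (1 - 0.489636)
kappa = 0.2501

0.2501
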